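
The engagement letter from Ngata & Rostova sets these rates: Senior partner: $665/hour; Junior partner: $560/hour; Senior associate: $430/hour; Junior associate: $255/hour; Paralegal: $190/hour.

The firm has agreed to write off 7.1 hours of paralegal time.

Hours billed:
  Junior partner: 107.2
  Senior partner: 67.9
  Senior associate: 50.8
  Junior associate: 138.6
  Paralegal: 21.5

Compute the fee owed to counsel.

$165,108.50

Senior partner: 67.9 × $665 = $45,153.50
Junior partner: 107.2 × $560 = $60,032.00
Senior associate: 50.8 × $430 = $21,844.00
Junior associate: 138.6 × $255 = $35,343.00
Paralegal: 21.5 × $190 = $4,085.00
Subtotal: $166,457.50
Write-off: 7.1 × $190 = $1,349.00
Total: $166,457.50 − $1,349.00 = $165,108.50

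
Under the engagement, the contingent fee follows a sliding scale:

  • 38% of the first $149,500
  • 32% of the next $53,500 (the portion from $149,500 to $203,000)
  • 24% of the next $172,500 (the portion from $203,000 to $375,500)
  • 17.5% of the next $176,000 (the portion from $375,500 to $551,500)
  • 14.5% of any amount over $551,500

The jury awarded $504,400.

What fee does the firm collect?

$137,887.50

First $149,500 at 38% = $56,810.00
Next $53,500 at 32% = $17,120.00
Next $172,500 at 24% = $41,400.00
Remaining $128,900 at 17.5% = $22,557.50
Fee: $56,810.00 + $17,120.00 + $41,400.00 + $22,557.50 = $137,887.50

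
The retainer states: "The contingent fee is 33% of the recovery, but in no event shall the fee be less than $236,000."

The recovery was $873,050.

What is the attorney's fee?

$288,106.50

33% of $873,050 = $288,106.50
That exceeds the $236,000 minimum.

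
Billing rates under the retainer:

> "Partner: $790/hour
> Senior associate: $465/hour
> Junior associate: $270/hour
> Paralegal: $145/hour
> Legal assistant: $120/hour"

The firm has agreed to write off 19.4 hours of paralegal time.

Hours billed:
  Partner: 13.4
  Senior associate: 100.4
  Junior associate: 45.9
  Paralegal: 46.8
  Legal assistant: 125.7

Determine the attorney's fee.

$88,722.00

Partner: 13.4 × $790 = $10,586.00
Senior associate: 100.4 × $465 = $46,686.00
Junior associate: 45.9 × $270 = $12,393.00
Paralegal: 46.8 × $145 = $6,786.00
Legal assistant: 125.7 × $120 = $15,084.00
Subtotal: $91,535.00
Write-off: 19.4 × $145 = $2,813.00
Total: $91,535.00 − $2,813.00 = $88,722.00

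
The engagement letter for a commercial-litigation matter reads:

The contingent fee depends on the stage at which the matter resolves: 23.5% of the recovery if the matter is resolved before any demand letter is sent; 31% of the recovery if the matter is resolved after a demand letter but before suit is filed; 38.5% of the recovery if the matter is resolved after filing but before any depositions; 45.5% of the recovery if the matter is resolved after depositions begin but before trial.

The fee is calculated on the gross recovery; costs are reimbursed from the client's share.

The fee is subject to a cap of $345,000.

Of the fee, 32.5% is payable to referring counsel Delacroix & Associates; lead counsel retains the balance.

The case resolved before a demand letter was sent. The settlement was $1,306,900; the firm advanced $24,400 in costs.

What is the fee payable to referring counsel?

Fee base is the gross recovery, $1,306,900; costs are reimbursed separately.
The matter resolved before a demand letter was sent, so the 23.5% rate applies.
$1,306,900 × 23.5% = $307,121.50
$307,121.50 is under the $345,000 cap.
Referral share: 32.5% of $307,121.50 = $99,814.49; lead counsel retains $307,121.50 − $99,814.49 = $207,307.01.

$99,814.49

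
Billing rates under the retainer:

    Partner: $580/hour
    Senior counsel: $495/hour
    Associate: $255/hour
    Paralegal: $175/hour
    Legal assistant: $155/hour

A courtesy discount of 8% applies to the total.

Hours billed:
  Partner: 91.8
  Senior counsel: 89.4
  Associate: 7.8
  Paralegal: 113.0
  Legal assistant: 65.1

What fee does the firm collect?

$119,003.38

Partner: 91.8 × $580 = $53,244.00
Senior counsel: 89.4 × $495 = $44,253.00
Associate: 7.8 × $255 = $1,989.00
Paralegal: 113.0 × $175 = $19,775.00
Legal assistant: 65.1 × $155 = $10,090.50
Subtotal: $129,351.50
Less 8% discount: −$10,348.12
Total: $129,351.50 − $10,348.12 = $119,003.38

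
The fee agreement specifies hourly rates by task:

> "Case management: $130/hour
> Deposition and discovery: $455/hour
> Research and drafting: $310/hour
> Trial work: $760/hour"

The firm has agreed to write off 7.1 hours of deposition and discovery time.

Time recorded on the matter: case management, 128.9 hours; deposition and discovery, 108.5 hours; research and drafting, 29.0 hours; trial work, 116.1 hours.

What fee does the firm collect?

Case management: 128.9 × $130 = $16,757.00
Deposition and discovery: 108.5 × $455 = $49,367.50
Research and drafting: 29.0 × $310 = $8,990.00
Trial work: 116.1 × $760 = $88,236.00
Subtotal: $163,350.50
Write-off: 7.1 × $455 = $3,230.50
Total: $163,350.50 − $3,230.50 = $160,120.00

$160,120.00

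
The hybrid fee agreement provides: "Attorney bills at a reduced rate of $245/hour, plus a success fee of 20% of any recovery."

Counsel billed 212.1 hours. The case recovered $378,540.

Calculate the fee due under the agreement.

$127,672.50

Hourly: 212.1 × $245 = $51,964.50
Success fee: 20% of $378,540 = $75,708.00
Total: $51,964.50 + $75,708.00 = $127,672.50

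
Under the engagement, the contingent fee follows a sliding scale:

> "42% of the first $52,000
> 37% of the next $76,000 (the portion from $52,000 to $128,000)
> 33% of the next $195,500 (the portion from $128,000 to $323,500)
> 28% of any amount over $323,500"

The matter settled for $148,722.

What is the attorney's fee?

First $52,000 at 42% = $21,840.00
Next $76,000 at 37% = $28,120.00
Remaining $20,722 at 33% = $6,838.26
Fee: $21,840.00 + $28,120.00 + $6,838.26 = $56,798.26

$56,798.26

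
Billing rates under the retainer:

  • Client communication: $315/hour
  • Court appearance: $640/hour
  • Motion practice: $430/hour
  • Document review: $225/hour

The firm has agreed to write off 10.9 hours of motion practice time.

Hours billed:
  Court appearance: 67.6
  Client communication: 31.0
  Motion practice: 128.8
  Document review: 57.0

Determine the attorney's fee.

Client communication: 31.0 × $315 = $9,765.00
Court appearance: 67.6 × $640 = $43,264.00
Motion practice: 128.8 × $430 = $55,384.00
Document review: 57.0 × $225 = $12,825.00
Subtotal: $121,238.00
Write-off: 10.9 × $430 = $4,687.00
Total: $121,238.00 − $4,687.00 = $116,551.00

$116,551.00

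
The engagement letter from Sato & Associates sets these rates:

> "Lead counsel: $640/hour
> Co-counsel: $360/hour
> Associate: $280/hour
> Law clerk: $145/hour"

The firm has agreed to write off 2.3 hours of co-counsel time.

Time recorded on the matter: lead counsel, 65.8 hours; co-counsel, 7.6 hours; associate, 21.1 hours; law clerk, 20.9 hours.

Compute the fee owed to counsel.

Lead counsel: 65.8 × $640 = $42,112.00
Co-counsel: 7.6 × $360 = $2,736.00
Associate: 21.1 × $280 = $5,908.00
Law clerk: 20.9 × $145 = $3,030.50
Subtotal: $53,786.50
Write-off: 2.3 × $360 = $828.00
Total: $53,786.50 − $828.00 = $52,958.50

$52,958.50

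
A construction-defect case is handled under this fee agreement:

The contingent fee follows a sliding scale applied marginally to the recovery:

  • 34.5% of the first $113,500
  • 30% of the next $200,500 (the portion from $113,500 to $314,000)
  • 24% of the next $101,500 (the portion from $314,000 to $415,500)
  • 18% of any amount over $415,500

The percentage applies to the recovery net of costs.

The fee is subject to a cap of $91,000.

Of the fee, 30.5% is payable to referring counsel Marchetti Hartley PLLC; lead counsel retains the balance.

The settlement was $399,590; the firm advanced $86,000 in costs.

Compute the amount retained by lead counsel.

Fee base (net of costs): $399,590 − $86,000 = $313,590
First $113,500 at 34.5% = $39,157.50
Remaining $200,090 at 30% = $60,027.00
Fee: $39,157.50 + $60,027.00 = $99,184.50
$99,184.50 exceeds the $91,000 cap, so the fee is capped at $91,000.00.
Referral share: 30.5% of $91,000.00 = $27,755.00; lead counsel retains $91,000.00 − $27,755.00 = $63,245.00.

$63,245.00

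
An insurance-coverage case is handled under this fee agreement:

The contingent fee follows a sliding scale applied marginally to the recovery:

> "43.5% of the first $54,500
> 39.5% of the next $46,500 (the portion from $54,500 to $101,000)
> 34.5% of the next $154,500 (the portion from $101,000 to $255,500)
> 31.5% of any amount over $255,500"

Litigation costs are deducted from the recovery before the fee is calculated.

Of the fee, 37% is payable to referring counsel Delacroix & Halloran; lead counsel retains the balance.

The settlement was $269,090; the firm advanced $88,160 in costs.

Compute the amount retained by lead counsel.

$43,880.04

Fee base (net of costs): $269,090 − $88,160 = $180,930
First $54,500 at 43.5% = $23,707.50
Next $46,500 at 39.5% = $18,367.50
Remaining $79,930 at 34.5% = $27,575.85
Fee: $23,707.50 + $18,367.50 + $27,575.85 = $69,650.85
Referral share: 37% of $69,650.85 = $25,770.81; lead counsel retains $69,650.85 − $25,770.81 = $43,880.04.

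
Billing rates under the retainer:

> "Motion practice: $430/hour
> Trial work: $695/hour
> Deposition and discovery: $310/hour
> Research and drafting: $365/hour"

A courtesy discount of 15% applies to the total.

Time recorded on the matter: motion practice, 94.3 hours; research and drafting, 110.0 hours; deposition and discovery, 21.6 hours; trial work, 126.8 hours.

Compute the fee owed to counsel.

$149,192.85

Motion practice: 94.3 × $430 = $40,549.00
Trial work: 126.8 × $695 = $88,126.00
Deposition and discovery: 21.6 × $310 = $6,696.00
Research and drafting: 110.0 × $365 = $40,150.00
Subtotal: $175,521.00
Less 15% discount: −$26,328.15
Total: $175,521.00 − $26,328.15 = $149,192.85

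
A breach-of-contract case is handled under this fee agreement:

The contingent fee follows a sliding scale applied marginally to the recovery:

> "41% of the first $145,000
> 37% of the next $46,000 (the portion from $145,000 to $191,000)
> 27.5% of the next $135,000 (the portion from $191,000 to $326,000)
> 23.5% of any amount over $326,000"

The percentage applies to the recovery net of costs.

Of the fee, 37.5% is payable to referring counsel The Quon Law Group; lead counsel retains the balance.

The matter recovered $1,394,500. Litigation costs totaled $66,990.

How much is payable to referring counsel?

Fee base (net of costs): $1,394,500 − $66,990 = $1,327,510
First $145,000 at 41% = $59,450.00
Next $46,000 at 37% = $17,020.00
Next $135,000 at 27.5% = $37,125.00
Remaining $1,001,510 at 23.5% = $235,354.85
Fee: $59,450.00 + $17,020.00 + $37,125.00 + $235,354.85 = $348,949.85
Referral share: 37.5% of $348,949.85 = $130,856.19; lead counsel retains $348,949.85 − $130,856.19 = $218,093.66.

$130,856.19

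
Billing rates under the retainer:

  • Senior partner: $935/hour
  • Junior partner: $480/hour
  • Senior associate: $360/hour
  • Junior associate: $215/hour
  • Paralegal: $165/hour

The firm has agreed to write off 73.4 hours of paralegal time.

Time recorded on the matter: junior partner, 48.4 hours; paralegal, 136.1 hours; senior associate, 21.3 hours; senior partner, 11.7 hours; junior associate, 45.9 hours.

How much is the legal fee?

Senior partner: 11.7 × $935 = $10,939.50
Junior partner: 48.4 × $480 = $23,232.00
Senior associate: 21.3 × $360 = $7,668.00
Junior associate: 45.9 × $215 = $9,868.50
Paralegal: 136.1 × $165 = $22,456.50
Subtotal: $74,164.50
Write-off: 73.4 × $165 = $12,111.00
Total: $74,164.50 − $12,111.00 = $62,053.50

$62,053.50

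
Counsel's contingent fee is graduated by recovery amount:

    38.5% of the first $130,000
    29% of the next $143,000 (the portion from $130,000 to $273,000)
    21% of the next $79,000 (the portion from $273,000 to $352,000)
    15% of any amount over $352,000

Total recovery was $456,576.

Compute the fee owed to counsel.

$123,796.40

First $130,000 at 38.5% = $50,050.00
Next $143,000 at 29% = $41,470.00
Next $79,000 at 21% = $16,590.00
Remaining $104,576 at 15% = $15,686.40
Fee: $50,050.00 + $41,470.00 + $16,590.00 + $15,686.40 = $123,796.40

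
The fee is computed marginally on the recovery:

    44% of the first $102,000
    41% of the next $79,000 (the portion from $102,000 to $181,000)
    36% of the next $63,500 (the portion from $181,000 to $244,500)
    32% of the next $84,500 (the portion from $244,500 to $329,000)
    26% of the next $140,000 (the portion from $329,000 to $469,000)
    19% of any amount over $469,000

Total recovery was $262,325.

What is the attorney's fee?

First $102,000 at 44% = $44,880.00
Next $79,000 at 41% = $32,390.00
Next $63,500 at 36% = $22,860.00
Remaining $17,825 at 32% = $5,704.00
Fee: $44,880.00 + $32,390.00 + $22,860.00 + $5,704.00 = $105,834.00

$105,834.00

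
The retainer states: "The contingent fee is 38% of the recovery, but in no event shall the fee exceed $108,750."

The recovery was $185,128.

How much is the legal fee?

$70,348.64

38% of $185,128 = $70,348.64
That is under the $108,750 cap.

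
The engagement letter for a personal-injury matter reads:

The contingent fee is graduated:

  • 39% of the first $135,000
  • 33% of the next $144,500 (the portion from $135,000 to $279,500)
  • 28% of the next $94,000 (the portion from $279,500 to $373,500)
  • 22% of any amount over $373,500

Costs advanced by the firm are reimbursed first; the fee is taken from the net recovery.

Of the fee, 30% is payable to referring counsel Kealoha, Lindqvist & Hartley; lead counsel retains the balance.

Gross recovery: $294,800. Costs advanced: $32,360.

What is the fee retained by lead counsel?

$66,293.64

Fee base (net of costs): $294,800 − $32,360 = $262,440
First $135,000 at 39% = $52,650.00
Remaining $127,440 at 33% = $42,055.20
Fee: $52,650.00 + $42,055.20 = $94,705.20
Referral share: 30% of $94,705.20 = $28,411.56; lead counsel retains $94,705.20 − $28,411.56 = $66,293.64.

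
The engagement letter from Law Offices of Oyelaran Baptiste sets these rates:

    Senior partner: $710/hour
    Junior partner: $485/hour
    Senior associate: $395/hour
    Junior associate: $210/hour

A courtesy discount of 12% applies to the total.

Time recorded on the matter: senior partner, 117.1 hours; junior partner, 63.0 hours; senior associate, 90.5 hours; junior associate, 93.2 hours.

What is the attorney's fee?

$148,733.64

Senior partner: 117.1 × $710 = $83,141.00
Junior partner: 63.0 × $485 = $30,555.00
Senior associate: 90.5 × $395 = $35,747.50
Junior associate: 93.2 × $210 = $19,572.00
Subtotal: $169,015.50
Less 12% discount: −$20,281.86
Total: $169,015.50 − $20,281.86 = $148,733.64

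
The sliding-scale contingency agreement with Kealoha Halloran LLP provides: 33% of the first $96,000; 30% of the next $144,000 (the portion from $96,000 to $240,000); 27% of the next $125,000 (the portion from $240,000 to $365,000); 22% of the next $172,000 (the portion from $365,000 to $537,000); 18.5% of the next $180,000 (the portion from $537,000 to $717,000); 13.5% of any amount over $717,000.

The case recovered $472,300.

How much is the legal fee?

$132,236.00

First $96,000 at 33% = $31,680.00
Next $144,000 at 30% = $43,200.00
Next $125,000 at 27% = $33,750.00
Remaining $107,300 at 22% = $23,606.00
Fee: $31,680.00 + $43,200.00 + $33,750.00 + $23,606.00 = $132,236.00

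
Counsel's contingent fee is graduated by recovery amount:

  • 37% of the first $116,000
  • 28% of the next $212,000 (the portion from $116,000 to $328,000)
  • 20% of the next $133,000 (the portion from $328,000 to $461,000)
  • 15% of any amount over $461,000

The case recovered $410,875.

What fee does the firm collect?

$118,855.00

First $116,000 at 37% = $42,920.00
Next $212,000 at 28% = $59,360.00
Remaining $82,875 at 20% = $16,575.00
Fee: $42,920.00 + $59,360.00 + $16,575.00 = $118,855.00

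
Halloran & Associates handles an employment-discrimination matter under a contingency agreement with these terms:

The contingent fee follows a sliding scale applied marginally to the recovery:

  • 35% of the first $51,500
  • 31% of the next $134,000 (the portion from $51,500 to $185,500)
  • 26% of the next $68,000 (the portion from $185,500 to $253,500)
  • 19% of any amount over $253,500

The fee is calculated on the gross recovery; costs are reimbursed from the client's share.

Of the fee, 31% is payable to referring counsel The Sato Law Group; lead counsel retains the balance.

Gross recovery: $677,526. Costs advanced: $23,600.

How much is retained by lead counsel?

$108,888.86

Fee base is the gross recovery, $677,526; costs are reimbursed separately.
First $51,500 at 35% = $18,025.00
Next $134,000 at 31% = $41,540.00
Next $68,000 at 26% = $17,680.00
Remaining $424,026 at 19% = $80,564.94
Fee: $18,025.00 + $41,540.00 + $17,680.00 + $80,564.94 = $157,809.94
Referral share: 31% of $157,809.94 = $48,921.08; lead counsel retains $157,809.94 − $48,921.08 = $108,888.86.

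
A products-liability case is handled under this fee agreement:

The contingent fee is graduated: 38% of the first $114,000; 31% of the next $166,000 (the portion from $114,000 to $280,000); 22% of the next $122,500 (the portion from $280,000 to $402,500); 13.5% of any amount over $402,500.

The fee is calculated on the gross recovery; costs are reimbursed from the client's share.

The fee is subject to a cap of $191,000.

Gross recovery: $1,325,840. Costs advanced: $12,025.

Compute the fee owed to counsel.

$191,000.00

Fee base is the gross recovery, $1,325,840; costs are reimbursed separately.
First $114,000 at 38% = $43,320.00
Next $166,000 at 31% = $51,460.00
Next $122,500 at 22% = $26,950.00
Remaining $923,340 at 13.5% = $124,650.90
Fee: $43,320.00 + $51,460.00 + $26,950.00 + $124,650.90 = $246,380.90
$246,380.90 exceeds the $191,000 cap, so the fee is capped at $191,000.00.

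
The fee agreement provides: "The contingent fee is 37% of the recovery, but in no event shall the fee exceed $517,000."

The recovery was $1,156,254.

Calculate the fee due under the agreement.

$427,813.98

37% of $1,156,254 = $427,813.98
That is under the $517,000 cap.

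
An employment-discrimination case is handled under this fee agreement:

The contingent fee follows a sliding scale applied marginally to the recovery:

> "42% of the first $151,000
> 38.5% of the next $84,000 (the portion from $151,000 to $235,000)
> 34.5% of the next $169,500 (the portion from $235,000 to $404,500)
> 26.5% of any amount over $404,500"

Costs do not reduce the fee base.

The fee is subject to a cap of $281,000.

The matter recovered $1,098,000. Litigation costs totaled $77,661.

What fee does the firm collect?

$281,000.00

Fee base is the gross recovery, $1,098,000; costs are reimbursed separately.
First $151,000 at 42% = $63,420.00
Next $84,000 at 38.5% = $32,340.00
Next $169,500 at 34.5% = $58,477.50
Remaining $693,500 at 26.5% = $183,777.50
Fee: $63,420.00 + $32,340.00 + $58,477.50 + $183,777.50 = $338,015.00
$338,015.00 exceeds the $281,000 cap, so the fee is capped at $281,000.00.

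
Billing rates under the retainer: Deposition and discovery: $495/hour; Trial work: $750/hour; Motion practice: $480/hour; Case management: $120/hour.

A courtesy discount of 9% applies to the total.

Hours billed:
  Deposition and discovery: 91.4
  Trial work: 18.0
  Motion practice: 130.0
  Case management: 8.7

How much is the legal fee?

$111,190.17

Deposition and discovery: 91.4 × $495 = $45,243.00
Trial work: 18.0 × $750 = $13,500.00
Motion practice: 130.0 × $480 = $62,400.00
Case management: 8.7 × $120 = $1,044.00
Subtotal: $122,187.00
Less 9% discount: −$10,996.83
Total: $122,187.00 − $10,996.83 = $111,190.17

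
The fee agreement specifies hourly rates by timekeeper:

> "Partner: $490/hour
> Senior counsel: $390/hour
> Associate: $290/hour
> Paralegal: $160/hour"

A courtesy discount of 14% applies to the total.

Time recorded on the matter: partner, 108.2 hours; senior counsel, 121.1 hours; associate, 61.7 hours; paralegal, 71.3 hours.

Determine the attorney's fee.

Partner: 108.2 × $490 = $53,018.00
Senior counsel: 121.1 × $390 = $47,229.00
Associate: 61.7 × $290 = $17,893.00
Paralegal: 71.3 × $160 = $11,408.00
Subtotal: $129,548.00
Less 14% discount: −$18,136.72
Total: $129,548.00 − $18,136.72 = $111,411.28

$111,411.28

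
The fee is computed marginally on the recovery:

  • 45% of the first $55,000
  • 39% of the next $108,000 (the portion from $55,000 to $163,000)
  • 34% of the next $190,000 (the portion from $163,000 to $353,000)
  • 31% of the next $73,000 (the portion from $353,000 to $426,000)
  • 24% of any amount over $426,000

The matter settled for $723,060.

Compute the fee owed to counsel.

$225,394.40

First $55,000 at 45% = $24,750.00
Next $108,000 at 39% = $42,120.00
Next $190,000 at 34% = $64,600.00
Next $73,000 at 31% = $22,630.00
Remaining $297,060 at 24% = $71,294.40
Fee: $24,750.00 + $42,120.00 + $64,600.00 + $22,630.00 + $71,294.40 = $225,394.40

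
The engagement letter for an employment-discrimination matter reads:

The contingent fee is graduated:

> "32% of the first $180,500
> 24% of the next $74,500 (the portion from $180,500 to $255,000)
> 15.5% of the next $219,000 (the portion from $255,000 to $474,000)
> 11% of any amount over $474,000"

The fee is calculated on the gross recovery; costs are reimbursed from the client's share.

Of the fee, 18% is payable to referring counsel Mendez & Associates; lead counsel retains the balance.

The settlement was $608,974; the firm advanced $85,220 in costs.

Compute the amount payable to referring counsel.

Fee base is the gross recovery, $608,974; costs are reimbursed separately.
First $180,500 at 32% = $57,760.00
Next $74,500 at 24% = $17,880.00
Next $219,000 at 15.5% = $33,945.00
Remaining $134,974 at 11% = $14,847.14
Fee: $57,760.00 + $17,880.00 + $33,945.00 + $14,847.14 = $124,432.14
Referral share: 18% of $124,432.14 = $22,397.79; lead counsel retains $124,432.14 − $22,397.79 = $102,034.35.

$22,397.79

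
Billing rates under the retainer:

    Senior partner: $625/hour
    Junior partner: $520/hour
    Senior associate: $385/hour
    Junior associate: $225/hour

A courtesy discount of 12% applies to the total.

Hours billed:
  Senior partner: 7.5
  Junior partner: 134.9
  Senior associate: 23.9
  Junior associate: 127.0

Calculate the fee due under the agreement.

Senior partner: 7.5 × $625 = $4,687.50
Junior partner: 134.9 × $520 = $70,148.00
Senior associate: 23.9 × $385 = $9,201.50
Junior associate: 127.0 × $225 = $28,575.00
Subtotal: $112,612.00
Less 12% discount: −$13,513.44
Total: $112,612.00 − $13,513.44 = $99,098.56

$99,098.56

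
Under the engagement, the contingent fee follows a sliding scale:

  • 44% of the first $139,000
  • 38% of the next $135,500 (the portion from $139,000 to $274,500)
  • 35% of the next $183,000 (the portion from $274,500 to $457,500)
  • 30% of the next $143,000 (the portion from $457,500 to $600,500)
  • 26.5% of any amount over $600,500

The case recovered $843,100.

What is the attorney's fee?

$283,889.00

First $139,000 at 44% = $61,160.00
Next $135,500 at 38% = $51,490.00
Next $183,000 at 35% = $64,050.00
Next $143,000 at 30% = $42,900.00
Remaining $242,600 at 26.5% = $64,289.00
Fee: $61,160.00 + $51,490.00 + $64,050.00 + $42,900.00 + $64,289.00 = $283,889.00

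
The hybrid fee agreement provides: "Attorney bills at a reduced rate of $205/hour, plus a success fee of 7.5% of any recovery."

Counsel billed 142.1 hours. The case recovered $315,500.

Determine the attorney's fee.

$52,793.00

Hourly: 142.1 × $205 = $29,130.50
Success fee: 7.5% of $315,500 = $23,662.50
Total: $29,130.50 + $23,662.50 = $52,793.00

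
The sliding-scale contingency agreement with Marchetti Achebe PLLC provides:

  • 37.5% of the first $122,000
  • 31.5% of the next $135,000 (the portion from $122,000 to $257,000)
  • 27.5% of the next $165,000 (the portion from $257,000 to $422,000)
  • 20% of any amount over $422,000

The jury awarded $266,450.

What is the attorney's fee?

$90,873.75

First $122,000 at 37.5% = $45,750.00
Next $135,000 at 31.5% = $42,525.00
Remaining $9,450 at 27.5% = $2,598.75
Fee: $45,750.00 + $42,525.00 + $2,598.75 = $90,873.75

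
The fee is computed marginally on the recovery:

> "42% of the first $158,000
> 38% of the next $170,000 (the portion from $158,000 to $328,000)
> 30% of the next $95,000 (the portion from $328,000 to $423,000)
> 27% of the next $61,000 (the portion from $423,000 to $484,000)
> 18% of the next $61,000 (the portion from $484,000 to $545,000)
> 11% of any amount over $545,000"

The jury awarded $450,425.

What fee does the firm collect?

$166,864.75

First $158,000 at 42% = $66,360.00
Next $170,000 at 38% = $64,600.00
Next $95,000 at 30% = $28,500.00
Remaining $27,425 at 27% = $7,404.75
Fee: $66,360.00 + $64,600.00 + $28,500.00 + $7,404.75 = $166,864.75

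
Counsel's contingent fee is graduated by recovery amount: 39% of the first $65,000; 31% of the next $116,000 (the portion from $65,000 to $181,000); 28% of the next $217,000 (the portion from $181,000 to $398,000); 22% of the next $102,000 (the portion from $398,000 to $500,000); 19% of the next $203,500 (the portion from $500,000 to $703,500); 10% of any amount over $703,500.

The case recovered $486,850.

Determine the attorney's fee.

$141,617.00

First $65,000 at 39% = $25,350.00
Next $116,000 at 31% = $35,960.00
Next $217,000 at 28% = $60,760.00
Remaining $88,850 at 22% = $19,547.00
Fee: $25,350.00 + $35,960.00 + $60,760.00 + $19,547.00 = $141,617.00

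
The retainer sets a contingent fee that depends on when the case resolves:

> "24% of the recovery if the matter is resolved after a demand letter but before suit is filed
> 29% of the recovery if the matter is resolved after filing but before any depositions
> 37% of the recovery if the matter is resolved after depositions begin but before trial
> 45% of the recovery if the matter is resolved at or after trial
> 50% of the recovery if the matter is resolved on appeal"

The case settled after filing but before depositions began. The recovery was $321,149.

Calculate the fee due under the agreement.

$93,133.21

The matter settled after filing but before depositions began, so the 29% rate applies.
$321,149 × 29% = $93,133.21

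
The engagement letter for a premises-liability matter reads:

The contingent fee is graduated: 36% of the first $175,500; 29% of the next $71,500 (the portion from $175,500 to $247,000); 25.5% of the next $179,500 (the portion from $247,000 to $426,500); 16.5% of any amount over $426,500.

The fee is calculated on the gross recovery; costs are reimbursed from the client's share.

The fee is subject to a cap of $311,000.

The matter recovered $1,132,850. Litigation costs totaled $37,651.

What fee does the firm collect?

Fee base is the gross recovery, $1,132,850; costs are reimbursed separately.
First $175,500 at 36% = $63,180.00
Next $71,500 at 29% = $20,735.00
Next $179,500 at 25.5% = $45,772.50
Remaining $706,350 at 16.5% = $116,547.75
Fee: $63,180.00 + $20,735.00 + $45,772.50 + $116,547.75 = $246,235.25
$246,235.25 is under the $311,000 cap.

$246,235.25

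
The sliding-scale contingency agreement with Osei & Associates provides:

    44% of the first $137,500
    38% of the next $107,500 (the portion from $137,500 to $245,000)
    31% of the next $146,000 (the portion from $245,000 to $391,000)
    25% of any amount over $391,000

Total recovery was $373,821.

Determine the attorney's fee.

First $137,500 at 44% = $60,500.00
Next $107,500 at 38% = $40,850.00
Remaining $128,821 at 31% = $39,934.51
Fee: $60,500.00 + $40,850.00 + $39,934.51 = $141,284.51

$141,284.51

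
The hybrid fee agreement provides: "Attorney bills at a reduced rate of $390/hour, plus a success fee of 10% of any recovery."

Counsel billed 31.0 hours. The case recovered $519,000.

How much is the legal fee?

$63,990.00

Hourly: 31.0 × $390 = $12,090.00
Success fee: 10% of $519,000 = $51,900.00
Total: $12,090.00 + $51,900.00 = $63,990.00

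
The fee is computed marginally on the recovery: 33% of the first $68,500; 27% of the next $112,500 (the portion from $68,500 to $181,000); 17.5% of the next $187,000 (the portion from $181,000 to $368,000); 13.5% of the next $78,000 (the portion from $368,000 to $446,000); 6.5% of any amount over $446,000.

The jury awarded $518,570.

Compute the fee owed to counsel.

First $68,500 at 33% = $22,605.00
Next $112,500 at 27% = $30,375.00
Next $187,000 at 17.5% = $32,725.00
Next $78,000 at 13.5% = $10,530.00
Remaining $72,570 at 6.5% = $4,717.05
Fee: $22,605.00 + $30,375.00 + $32,725.00 + $10,530.00 + $4,717.05 = $100,952.05

$100,952.05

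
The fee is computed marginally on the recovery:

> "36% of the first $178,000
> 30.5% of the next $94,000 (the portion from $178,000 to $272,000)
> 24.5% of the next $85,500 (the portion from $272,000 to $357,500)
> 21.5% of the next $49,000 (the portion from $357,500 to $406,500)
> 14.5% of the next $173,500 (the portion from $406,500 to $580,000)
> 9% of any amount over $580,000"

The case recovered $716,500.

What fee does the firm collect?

First $178,000 at 36% = $64,080.00
Next $94,000 at 30.5% = $28,670.00
Next $85,500 at 24.5% = $20,947.50
Next $49,000 at 21.5% = $10,535.00
Next $173,500 at 14.5% = $25,157.50
Remaining $136,500 at 9% = $12,285.00
Fee: $64,080.00 + $28,670.00 + $20,947.50 + $10,535.00 + $25,157.50 + $12,285.00 = $161,675.00

$161,675.00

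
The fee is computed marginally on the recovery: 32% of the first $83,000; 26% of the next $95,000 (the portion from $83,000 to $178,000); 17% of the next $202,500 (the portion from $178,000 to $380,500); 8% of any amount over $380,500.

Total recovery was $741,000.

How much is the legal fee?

$114,525.00

First $83,000 at 32% = $26,560.00
Next $95,000 at 26% = $24,700.00
Next $202,500 at 17% = $34,425.00
Remaining $360,500 at 8% = $28,840.00
Fee: $26,560.00 + $24,700.00 + $34,425.00 + $28,840.00 = $114,525.00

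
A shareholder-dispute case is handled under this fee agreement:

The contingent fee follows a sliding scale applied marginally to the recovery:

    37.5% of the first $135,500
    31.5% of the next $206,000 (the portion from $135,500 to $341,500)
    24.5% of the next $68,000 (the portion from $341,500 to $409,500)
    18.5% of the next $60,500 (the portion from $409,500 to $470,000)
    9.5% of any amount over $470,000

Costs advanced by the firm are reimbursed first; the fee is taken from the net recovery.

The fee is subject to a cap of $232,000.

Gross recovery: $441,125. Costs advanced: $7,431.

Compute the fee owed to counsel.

$136,838.39

Fee base (net of costs): $441,125 − $7,431 = $433,694
First $135,500 at 37.5% = $50,812.50
Next $206,000 at 31.5% = $64,890.00
Next $68,000 at 24.5% = $16,660.00
Remaining $24,194 at 18.5% = $4,475.89
Fee: $50,812.50 + $64,890.00 + $16,660.00 + $4,475.89 = $136,838.39
$136,838.39 is under the $232,000 cap.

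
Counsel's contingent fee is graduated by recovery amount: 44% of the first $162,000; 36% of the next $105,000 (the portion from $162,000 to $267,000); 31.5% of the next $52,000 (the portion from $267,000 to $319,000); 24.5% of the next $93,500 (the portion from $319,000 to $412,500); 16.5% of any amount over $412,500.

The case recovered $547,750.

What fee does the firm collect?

First $162,000 at 44% = $71,280.00
Next $105,000 at 36% = $37,800.00
Next $52,000 at 31.5% = $16,380.00
Next $93,500 at 24.5% = $22,907.50
Remaining $135,250 at 16.5% = $22,316.25
Fee: $71,280.00 + $37,800.00 + $16,380.00 + $22,907.50 + $22,316.25 = $170,683.75

$170,683.75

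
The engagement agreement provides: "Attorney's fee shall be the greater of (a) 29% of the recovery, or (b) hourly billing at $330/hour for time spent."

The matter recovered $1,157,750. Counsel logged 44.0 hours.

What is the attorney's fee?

(a) 29% of $1,157,750 = $335,747.50
(b) 44.0 × $330 = $14,520.00
The greater is (a): $335,747.50.

$335,747.50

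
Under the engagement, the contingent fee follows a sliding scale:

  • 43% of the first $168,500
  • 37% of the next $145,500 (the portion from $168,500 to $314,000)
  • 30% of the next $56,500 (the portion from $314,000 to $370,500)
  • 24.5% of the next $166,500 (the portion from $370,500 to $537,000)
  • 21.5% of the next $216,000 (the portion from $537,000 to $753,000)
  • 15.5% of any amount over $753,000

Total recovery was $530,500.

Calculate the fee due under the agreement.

$182,440.00

First $168,500 at 43% = $72,455.00
Next $145,500 at 37% = $53,835.00
Next $56,500 at 30% = $16,950.00
Remaining $160,000 at 24.5% = $39,200.00
Fee: $72,455.00 + $53,835.00 + $16,950.00 + $39,200.00 = $182,440.00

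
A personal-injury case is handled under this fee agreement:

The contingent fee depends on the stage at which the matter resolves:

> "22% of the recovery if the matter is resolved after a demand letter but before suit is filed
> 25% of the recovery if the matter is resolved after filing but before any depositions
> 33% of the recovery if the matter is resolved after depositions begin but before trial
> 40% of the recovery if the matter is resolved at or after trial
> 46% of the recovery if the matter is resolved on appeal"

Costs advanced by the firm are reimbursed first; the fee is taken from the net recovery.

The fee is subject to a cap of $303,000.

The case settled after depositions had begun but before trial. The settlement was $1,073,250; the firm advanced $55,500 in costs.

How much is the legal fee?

$303,000.00

Fee base (net of costs): $1,073,250 − $55,500 = $1,017,750
The matter settled after depositions had begun but before trial, so the 33% rate applies.
$1,017,750 × 33% = $335,857.50
$335,857.50 exceeds the $303,000 cap, so the fee is capped at $303,000.00.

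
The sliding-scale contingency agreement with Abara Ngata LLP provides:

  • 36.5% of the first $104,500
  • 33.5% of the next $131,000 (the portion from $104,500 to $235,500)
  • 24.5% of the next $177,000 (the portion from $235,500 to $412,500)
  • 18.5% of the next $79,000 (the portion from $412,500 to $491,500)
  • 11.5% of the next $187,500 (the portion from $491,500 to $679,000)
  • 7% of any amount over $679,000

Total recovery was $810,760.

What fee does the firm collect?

$170,793.20

First $104,500 at 36.5% = $38,142.50
Next $131,000 at 33.5% = $43,885.00
Next $177,000 at 24.5% = $43,365.00
Next $79,000 at 18.5% = $14,615.00
Next $187,500 at 11.5% = $21,562.50
Remaining $131,760 at 7% = $9,223.20
Fee: $38,142.50 + $43,885.00 + $43,365.00 + $14,615.00 + $21,562.50 + $9,223.20 = $170,793.20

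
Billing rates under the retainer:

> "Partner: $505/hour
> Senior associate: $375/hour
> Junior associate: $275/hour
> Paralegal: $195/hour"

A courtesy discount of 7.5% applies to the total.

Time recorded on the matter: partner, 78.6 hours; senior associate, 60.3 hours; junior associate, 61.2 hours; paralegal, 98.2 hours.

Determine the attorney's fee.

Partner: 78.6 × $505 = $39,693.00
Senior associate: 60.3 × $375 = $22,612.50
Junior associate: 61.2 × $275 = $16,830.00
Paralegal: 98.2 × $195 = $19,149.00
Subtotal: $98,284.50
Less 7.5% discount: −$7,371.34
Total: $98,284.50 − $7,371.34 = $90,913.16

$90,913.16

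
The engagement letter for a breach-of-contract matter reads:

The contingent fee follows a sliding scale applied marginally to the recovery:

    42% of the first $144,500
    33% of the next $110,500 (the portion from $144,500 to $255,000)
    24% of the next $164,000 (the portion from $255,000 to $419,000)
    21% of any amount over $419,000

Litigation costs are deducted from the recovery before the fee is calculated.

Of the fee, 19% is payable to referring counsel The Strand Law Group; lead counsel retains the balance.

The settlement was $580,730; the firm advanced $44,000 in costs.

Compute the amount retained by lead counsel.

Fee base (net of costs): $580,730 − $44,000 = $536,730
First $144,500 at 42% = $60,690.00
Next $110,500 at 33% = $36,465.00
Next $164,000 at 24% = $39,360.00
Remaining $117,730 at 21% = $24,723.30
Fee: $60,690.00 + $36,465.00 + $39,360.00 + $24,723.30 = $161,238.30
Referral share: 19% of $161,238.30 = $30,635.28; lead counsel retains $161,238.30 − $30,635.28 = $130,603.02.

$130,603.02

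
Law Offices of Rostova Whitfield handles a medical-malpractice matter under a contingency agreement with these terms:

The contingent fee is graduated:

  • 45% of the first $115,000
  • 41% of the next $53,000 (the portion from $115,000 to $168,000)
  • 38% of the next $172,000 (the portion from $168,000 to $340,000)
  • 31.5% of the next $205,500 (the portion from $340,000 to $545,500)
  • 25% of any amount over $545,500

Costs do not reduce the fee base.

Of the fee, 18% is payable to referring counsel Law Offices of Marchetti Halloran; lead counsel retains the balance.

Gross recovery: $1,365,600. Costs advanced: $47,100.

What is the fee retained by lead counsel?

$335,049.95

Fee base is the gross recovery, $1,365,600; costs are reimbursed separately.
First $115,000 at 45% = $51,750.00
Next $53,000 at 41% = $21,730.00
Next $172,000 at 38% = $65,360.00
Next $205,500 at 31.5% = $64,732.50
Remaining $820,100 at 25% = $205,025.00
Fee: $51,750.00 + $21,730.00 + $65,360.00 + $64,732.50 + $205,025.00 = $408,597.50
Referral share: 18% of $408,597.50 = $73,547.55; lead counsel retains $408,597.50 − $73,547.55 = $335,049.95.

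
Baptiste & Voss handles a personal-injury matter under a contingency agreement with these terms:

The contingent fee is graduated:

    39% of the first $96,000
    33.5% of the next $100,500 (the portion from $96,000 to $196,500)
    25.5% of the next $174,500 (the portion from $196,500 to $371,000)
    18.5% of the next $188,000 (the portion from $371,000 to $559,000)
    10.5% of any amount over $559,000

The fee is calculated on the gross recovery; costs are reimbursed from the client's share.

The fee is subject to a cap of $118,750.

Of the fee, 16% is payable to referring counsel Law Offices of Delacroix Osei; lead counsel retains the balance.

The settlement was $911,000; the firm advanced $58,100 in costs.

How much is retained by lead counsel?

Fee base is the gross recovery, $911,000; costs are reimbursed separately.
First $96,000 at 39% = $37,440.00
Next $100,500 at 33.5% = $33,667.50
Next $174,500 at 25.5% = $44,497.50
Next $188,000 at 18.5% = $34,780.00
Remaining $352,000 at 10.5% = $36,960.00
Fee: $37,440.00 + $33,667.50 + $44,497.50 + $34,780.00 + $36,960.00 = $187,345.00
$187,345.00 exceeds the $118,750 cap, so the fee is capped at $118,750.00.
Referral share: 16% of $118,750.00 = $19,000.00; lead counsel retains $118,750.00 − $19,000.00 = $99,750.00.

$99,750.00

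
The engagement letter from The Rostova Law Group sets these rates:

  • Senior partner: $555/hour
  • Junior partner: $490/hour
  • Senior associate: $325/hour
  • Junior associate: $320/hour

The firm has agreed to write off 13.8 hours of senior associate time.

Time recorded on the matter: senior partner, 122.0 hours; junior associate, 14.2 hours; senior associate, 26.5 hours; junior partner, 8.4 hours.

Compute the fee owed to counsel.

Senior partner: 122.0 × $555 = $67,710.00
Junior partner: 8.4 × $490 = $4,116.00
Senior associate: 26.5 × $325 = $8,612.50
Junior associate: 14.2 × $320 = $4,544.00
Subtotal: $84,982.50
Write-off: 13.8 × $325 = $4,485.00
Total: $84,982.50 − $4,485.00 = $80,497.50

$80,497.50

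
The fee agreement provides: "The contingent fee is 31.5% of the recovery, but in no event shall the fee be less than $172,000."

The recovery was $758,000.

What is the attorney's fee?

$238,770.00

31.5% of $758,000 = $238,770.00
That exceeds the $172,000 minimum.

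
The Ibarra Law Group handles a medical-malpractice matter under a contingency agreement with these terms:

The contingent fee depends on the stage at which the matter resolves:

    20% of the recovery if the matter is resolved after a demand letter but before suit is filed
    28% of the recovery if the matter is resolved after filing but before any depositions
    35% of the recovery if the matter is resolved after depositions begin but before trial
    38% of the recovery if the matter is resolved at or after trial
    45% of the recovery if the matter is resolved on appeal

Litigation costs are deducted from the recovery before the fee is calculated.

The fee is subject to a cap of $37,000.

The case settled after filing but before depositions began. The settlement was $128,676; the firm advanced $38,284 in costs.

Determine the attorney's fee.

Fee base (net of costs): $128,676 − $38,284 = $90,392
The matter settled after filing but before depositions began, so the 28% rate applies.
$90,392 × 28% = $25,309.76
$25,309.76 is under the $37,000 cap.

$25,309.76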